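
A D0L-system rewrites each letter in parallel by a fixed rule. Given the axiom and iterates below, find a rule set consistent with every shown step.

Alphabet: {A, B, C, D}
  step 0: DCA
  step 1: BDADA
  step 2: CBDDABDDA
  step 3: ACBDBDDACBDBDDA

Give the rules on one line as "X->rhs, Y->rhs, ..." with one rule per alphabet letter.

A->DA, B->C, C->A, D->BD

  step 2 ⇒ step 3: CBDDABDDA ⇒ A·C·BD·BD·DA·C·BD·BD·DA
    A ↦ DA
    B ↦ C
    C ↦ A
    D ↦ BD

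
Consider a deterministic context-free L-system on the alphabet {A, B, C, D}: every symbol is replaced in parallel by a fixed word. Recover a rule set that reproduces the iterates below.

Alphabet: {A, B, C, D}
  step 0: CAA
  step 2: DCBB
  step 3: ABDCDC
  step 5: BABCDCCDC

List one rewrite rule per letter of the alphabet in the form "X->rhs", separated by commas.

  step 2 ⇒ step 3: DCBB ⇒ A·B·DC·DC
    B ↦ DC
    C ↦ B
    D ↦ A
    A ↦ C  (constrained at step 0)

A->C, B->DC, C->B, D->A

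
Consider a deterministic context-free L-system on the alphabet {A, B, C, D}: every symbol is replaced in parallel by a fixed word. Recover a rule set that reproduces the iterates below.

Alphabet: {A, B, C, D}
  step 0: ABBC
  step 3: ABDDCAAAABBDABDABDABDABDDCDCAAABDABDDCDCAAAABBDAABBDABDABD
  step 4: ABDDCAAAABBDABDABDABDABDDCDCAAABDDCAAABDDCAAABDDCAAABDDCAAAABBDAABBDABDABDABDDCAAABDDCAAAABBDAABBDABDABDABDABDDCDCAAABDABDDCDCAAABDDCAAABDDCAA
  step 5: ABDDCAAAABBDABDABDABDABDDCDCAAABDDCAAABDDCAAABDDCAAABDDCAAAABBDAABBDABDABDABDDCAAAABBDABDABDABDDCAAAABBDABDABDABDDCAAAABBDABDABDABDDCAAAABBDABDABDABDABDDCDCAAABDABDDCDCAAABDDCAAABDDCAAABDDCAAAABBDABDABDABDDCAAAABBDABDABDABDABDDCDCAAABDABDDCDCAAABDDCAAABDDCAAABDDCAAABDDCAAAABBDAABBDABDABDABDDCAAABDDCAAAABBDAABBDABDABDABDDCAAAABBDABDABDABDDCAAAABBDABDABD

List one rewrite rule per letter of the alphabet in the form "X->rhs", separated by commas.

A->ABD, B->DC, C->BBD, D->AA

  step 4 ⇒ step 5: ABDDCAAAABBDABDABDABDABDDCDCAAABDDCAAABDDCAAABDDCAAABDDCAAAABBDAABBDABDABDABDDCAAABDDCAAAABBDAABBDABDABDABDABDDCDCAAABDABDDCDCAAABDDCAAABDDCAA ⇒ ABD·DC·AA·AA·BBD·ABD·ABD·ABD·ABD·DC·DC·AA·ABD·DC·AA·ABD·DC·AA·ABD·DC·AA·ABD·DC·AA·AA·BBD·AA·BBD·ABD·ABD·ABD·DC·AA·AA·BBD·ABD·ABD·ABD·DC·AA·AA·BBD·ABD·ABD·ABD·DC·AA·AA·BBD·ABD·ABD·ABD·DC·AA·AA·BBD·ABD·ABD·ABD·ABD·DC·DC·AA·ABD·ABD·DC·DC·AA·ABD·DC·AA·ABD·DC·AA·ABD·DC·AA·AA·BBD·ABD·ABD·ABD·DC·AA·AA·BBD·ABD·ABD·ABD·ABD·DC·DC·AA·ABD·ABD·DC·DC·AA·ABD·DC·AA·ABD·DC·AA·ABD·DC·AA·ABD·DC·AA·AA·BBD·AA·BBD·ABD·ABD·ABD·DC·AA·ABD·DC·AA·AA·BBD·AA·BBD·ABD·ABD·ABD·DC·AA·AA·BBD·ABD·ABD·ABD·DC·AA·AA·BBD·ABD·ABD
    A ↦ ABD
    B ↦ DC
    C ↦ BBD
    D ↦ AA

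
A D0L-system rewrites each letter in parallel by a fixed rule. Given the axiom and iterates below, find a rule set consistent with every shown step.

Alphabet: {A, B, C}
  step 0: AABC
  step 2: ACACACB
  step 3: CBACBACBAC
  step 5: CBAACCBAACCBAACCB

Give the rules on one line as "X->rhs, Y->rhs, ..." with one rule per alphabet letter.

A->CB, B->C, C->A

  step 2 ⇒ step 3: ACACACB ⇒ CB·A·CB·A·CB·A·C
    A ↦ CB
    B ↦ C
    C ↦ A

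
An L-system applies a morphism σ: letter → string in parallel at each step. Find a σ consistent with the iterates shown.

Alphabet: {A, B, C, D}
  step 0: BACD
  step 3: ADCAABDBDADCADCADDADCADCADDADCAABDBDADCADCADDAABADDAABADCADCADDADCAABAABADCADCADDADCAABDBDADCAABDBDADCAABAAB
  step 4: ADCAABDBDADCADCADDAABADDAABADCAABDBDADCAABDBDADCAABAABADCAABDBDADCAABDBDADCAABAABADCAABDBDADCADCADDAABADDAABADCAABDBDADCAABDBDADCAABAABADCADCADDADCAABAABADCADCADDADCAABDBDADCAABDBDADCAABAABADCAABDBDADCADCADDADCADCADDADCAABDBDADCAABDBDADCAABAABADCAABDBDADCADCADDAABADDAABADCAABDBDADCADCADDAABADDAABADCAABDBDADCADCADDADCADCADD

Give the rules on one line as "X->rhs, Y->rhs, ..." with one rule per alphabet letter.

  step 3 ⇒ step 4: ADCAABDBDADCADCADDADCADCADDADCAABDBDADCADCADDAABADDAABADCADCADDADCAABAABADCADCADDADCAABDBDADCAABDBDADCAABAAB ⇒ ADC·AAB·DBD·ADC·ADC·ADD·AAB·ADD·AAB·ADC·AAB·DBD·ADC·AAB·DBD·ADC·AAB·AAB·ADC·AAB·DBD·ADC·AAB·DBD·ADC·AAB·AAB·ADC·AAB·DBD·ADC·ADC·ADD·AAB·ADD·AAB·ADC·AAB·DBD·ADC·AAB·DBD·ADC·AAB·AAB·ADC·ADC·ADD·ADC·AAB·AAB·ADC·ADC·ADD·ADC·AAB·DBD·ADC·AAB·DBD·ADC·AAB·AAB·ADC·AAB·DBD·ADC·ADC·ADD·ADC·ADC·ADD·ADC·AAB·DBD·ADC·AAB·DBD·ADC·AAB·AAB·ADC·AAB·DBD·ADC·ADC·ADD·AAB·ADD·AAB·ADC·AAB·DBD·ADC·ADC·ADD·AAB·ADD·AAB·ADC·AAB·DBD·ADC·ADC·ADD·ADC·ADC·ADD
    A ↦ ADC
    B ↦ ADD
    C ↦ DBD
    D ↦ AAB

A->ADC, B->ADD, C->DBD, D->AAB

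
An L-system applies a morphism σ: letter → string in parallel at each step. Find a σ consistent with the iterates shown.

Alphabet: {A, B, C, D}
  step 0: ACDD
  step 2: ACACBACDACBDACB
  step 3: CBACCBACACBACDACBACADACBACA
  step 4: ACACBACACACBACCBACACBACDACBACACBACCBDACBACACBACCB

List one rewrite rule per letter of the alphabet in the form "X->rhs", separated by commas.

A->CB, B->A, C->AC, D->DA

  step 3 ⇒ step 4: CBACCBACACBACDACBACADACBACA ⇒ AC·A·CB·AC·AC·A·CB·AC·CB·AC·A·CB·AC·DA·CB·AC·A·CB·AC·CB·DA·CB·AC·A·CB·AC·CB
    A ↦ CB
    B ↦ A
    C ↦ AC
    D ↦ DA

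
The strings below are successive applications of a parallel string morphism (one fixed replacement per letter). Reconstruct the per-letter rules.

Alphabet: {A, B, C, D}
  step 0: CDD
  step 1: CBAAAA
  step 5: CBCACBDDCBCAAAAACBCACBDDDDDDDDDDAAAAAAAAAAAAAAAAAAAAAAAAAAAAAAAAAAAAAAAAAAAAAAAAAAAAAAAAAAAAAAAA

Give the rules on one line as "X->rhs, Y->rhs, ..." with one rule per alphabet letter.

A->DD, B->CA, C->CB, D->AA

  step 0 ⇒ step 1: CDD ⇒ CB·AA·AA
    C ↦ CB
    D ↦ AA
    A ↦ DD  (constrained at step 1)
    B ↦ CA  (constrained at step 1)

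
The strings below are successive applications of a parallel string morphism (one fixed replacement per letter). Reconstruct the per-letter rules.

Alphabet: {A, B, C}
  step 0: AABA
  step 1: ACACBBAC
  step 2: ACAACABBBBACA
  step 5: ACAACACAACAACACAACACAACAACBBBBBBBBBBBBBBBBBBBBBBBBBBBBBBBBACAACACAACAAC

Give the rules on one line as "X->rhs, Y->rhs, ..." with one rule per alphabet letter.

A->AC, B->BB, C->A

  step 1 ⇒ step 2: ACACBBAC ⇒ AC·A·AC·A·BB·BB·AC·A
    A ↦ AC
    B ↦ BB
    C ↦ A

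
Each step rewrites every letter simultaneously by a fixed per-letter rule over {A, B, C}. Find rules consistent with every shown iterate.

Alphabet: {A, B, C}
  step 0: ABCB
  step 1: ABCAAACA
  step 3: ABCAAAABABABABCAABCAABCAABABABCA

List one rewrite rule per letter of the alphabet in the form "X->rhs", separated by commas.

  step 0 ⇒ step 1: ABCB ⇒ AB·CA·AA·CA
    A ↦ AB
    B ↦ CA
    C ↦ AA

A->AB, B->CA, C->AA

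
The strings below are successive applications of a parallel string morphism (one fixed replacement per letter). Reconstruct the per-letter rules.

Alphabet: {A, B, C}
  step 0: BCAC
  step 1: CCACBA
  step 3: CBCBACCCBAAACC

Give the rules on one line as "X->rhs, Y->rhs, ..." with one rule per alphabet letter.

  step 0 ⇒ step 1: BCAC ⇒ CC·A·CB·A
    A ↦ CB
    B ↦ CC
    C ↦ A

A->CB, B->CC, C->A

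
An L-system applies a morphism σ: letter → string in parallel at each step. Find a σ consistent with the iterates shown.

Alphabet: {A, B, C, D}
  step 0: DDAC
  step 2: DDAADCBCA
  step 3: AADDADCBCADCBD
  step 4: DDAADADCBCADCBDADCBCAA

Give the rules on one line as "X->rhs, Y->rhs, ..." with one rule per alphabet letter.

A->D, B->CA, C->DCB, D->A

  step 3 ⇒ step 4: AADDADCBCADCBD ⇒ D·D·A·A·D·A·DCB·CA·DCB·D·A·DCB·CA·A
    A ↦ D
    B ↦ CA
    C ↦ DCB
    D ↦ A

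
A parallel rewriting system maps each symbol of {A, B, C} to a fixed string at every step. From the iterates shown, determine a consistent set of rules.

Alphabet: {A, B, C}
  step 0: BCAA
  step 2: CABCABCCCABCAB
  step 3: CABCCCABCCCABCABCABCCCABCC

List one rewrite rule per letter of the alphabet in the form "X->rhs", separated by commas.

  step 2 ⇒ step 3: CABCABCCCABCAB ⇒ CAB·C·C·CAB·C·C·CAB·CAB·CAB·C·C·CAB·C·C
    A ↦ C
    B ↦ C
    C ↦ CAB

A->C, B->C, C->CAB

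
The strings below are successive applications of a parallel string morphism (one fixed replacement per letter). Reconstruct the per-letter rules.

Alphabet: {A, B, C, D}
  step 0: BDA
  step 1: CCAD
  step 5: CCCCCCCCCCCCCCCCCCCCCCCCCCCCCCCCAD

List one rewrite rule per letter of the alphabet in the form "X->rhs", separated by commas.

A->D, B->CC, C->BB, D->A

  step 0 ⇒ step 1: BDA ⇒ CC·A·D
    A ↦ D
    B ↦ CC
    D ↦ A
    C ↦ BB  (constrained at step 1)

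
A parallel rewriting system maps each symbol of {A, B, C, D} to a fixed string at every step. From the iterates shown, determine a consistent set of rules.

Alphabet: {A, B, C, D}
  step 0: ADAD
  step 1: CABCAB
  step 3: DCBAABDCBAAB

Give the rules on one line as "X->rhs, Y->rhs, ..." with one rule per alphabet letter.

  step 0 ⇒ step 1: ADAD ⇒ C·AB·C·AB
    A ↦ C
    D ↦ AB
    B ↦ D  (constrained at step 1)
    C ↦ BA  (constrained at step 1)

A->C, B->D, C->BA, D->AB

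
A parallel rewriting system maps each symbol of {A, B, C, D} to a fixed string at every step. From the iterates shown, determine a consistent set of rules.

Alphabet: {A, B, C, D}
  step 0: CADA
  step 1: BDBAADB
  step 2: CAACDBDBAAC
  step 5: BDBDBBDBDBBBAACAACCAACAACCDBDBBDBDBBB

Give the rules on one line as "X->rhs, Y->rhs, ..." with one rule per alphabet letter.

A->DB, B->C, C->B, D->AA

  step 1 ⇒ step 2: BDBAADB ⇒ C·AA·C·DB·DB·AA·C
    A ↦ DB
    B ↦ C
    D ↦ AA
  step 0 ⇒ step 1: CADA ⇒ B·DB·AA·DB
    C ↦ B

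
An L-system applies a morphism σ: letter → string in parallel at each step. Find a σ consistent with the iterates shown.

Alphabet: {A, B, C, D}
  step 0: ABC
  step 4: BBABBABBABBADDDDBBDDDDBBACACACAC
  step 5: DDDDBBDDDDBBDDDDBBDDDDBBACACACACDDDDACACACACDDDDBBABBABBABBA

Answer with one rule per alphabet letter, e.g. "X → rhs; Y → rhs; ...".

  step 4 ⇒ step 5: BBABBABBABBADDDDBBDDDDBBACACACAC ⇒ DD·DD·BB·DD·DD·BB·DD·DD·BB·DD·DD·BB·AC·AC·AC·AC·DD·DD·AC·AC·AC·AC·DD·DD·BB·A·BB·A·BB·A·BB·A
    A ↦ BB
    B ↦ DD
    C ↦ A
    D ↦ AC

A->BB, B->DD, C->A, D->AC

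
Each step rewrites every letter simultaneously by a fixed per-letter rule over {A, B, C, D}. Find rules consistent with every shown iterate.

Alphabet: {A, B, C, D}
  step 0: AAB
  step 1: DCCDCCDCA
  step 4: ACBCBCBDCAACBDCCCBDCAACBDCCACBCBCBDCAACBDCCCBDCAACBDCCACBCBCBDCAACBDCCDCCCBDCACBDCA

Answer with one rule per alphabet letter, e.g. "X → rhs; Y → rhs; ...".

  step 0 ⇒ step 1: AAB ⇒ DCC·DCC·DCA
    A ↦ DCC
    B ↦ DCA
    C ↦ CB  (constrained at step 1)
    D ↦ A  (constrained at step 1)

A->DCC, B->DCA, C->CB, D->A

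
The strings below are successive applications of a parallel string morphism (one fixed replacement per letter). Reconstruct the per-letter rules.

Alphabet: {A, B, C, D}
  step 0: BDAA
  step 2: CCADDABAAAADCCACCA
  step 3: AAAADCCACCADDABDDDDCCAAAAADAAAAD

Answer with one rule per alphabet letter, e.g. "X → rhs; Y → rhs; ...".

  step 2 ⇒ step 3: CCADDABAAAADCCACCA ⇒ AA·AA·D·CCA·CCA·D·DAB·D·D·D·D·CCA·AA·AA·D·AA·AA·D
    A ↦ D
    B ↦ DAB
    C ↦ AA
    D ↦ CCA

A->D, B->DAB, C->AA, D->CCA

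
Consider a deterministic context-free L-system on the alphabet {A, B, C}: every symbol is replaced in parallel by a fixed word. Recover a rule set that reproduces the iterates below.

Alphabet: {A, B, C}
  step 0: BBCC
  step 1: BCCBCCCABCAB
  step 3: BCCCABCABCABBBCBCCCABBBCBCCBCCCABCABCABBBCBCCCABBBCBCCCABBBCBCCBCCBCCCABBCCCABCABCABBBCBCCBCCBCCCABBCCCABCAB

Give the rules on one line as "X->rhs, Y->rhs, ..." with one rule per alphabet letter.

A->BBC, B->BCC, C->CAB

  step 0 ⇒ step 1: BBCC ⇒ BCC·BCC·CAB·CAB
    B ↦ BCC
    C ↦ CAB
    A ↦ BBC  (constrained at step 1)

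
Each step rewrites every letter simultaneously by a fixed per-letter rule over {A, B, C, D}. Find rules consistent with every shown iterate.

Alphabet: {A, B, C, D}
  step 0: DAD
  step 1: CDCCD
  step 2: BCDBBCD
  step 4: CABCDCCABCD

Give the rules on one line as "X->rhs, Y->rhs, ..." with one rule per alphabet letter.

A->C, B->A, C->B, D->CD

  step 1 ⇒ step 2: CDCCD ⇒ B·CD·B·B·CD
    C ↦ B
    D ↦ CD
  step 0 ⇒ step 1: DAD ⇒ CD·C·CD
    A ↦ C
    B ↦ A  (constrained at step 2)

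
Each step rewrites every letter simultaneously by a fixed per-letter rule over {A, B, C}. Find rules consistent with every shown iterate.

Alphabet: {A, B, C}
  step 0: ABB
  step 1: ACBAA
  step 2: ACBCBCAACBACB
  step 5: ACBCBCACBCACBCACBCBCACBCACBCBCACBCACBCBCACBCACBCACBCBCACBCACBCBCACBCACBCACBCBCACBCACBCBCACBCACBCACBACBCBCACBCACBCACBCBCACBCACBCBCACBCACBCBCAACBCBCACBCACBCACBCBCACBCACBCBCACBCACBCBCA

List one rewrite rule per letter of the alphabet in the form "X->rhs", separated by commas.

A->ACB, B->A, C->CBC

  step 1 ⇒ step 2: ACBAA ⇒ ACB·CBC·A·ACB·ACB
    A ↦ ACB
    B ↦ A
    C ↦ CBC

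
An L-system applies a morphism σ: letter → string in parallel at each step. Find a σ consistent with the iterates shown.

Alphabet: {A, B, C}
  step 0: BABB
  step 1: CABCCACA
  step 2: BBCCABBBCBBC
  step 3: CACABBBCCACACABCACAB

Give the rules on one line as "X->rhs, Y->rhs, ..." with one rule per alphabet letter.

  step 2 ⇒ step 3: BBCCABBBCBBC ⇒ CA·CA·B·B·BC·CA·CA·CA·B·CA·CA·B
    A ↦ BC
    B ↦ CA
    C ↦ B

A->BC, B->CA, C->B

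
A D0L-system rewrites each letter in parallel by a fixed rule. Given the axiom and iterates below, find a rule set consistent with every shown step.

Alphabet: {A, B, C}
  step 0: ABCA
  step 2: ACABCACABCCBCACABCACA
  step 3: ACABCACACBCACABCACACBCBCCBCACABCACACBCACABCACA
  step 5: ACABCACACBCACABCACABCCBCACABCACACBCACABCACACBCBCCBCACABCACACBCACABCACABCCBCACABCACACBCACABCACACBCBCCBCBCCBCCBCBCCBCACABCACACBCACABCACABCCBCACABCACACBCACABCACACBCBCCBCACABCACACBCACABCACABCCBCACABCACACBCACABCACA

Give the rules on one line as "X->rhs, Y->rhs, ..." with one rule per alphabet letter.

A->ACA, B->C, C->BC

  step 2 ⇒ step 3: ACABCACABCCBCACABCACA ⇒ ACA·BC·ACA·C·BC·ACA·BC·ACA·C·BC·BC·C·BC·ACA·BC·ACA·C·BC·ACA·BC·ACA
    A ↦ ACA
    B ↦ C
    C ↦ BC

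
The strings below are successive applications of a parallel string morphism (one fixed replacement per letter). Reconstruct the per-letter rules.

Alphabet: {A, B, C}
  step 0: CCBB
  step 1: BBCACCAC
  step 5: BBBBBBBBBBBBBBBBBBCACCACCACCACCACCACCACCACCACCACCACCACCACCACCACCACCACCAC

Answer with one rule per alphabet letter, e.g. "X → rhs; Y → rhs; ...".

A->B, B->CAC, C->B

  step 0 ⇒ step 1: CCBB ⇒ B·B·CAC·CAC
    B ↦ CAC
    C ↦ B
    A ↦ B  (constrained at step 1)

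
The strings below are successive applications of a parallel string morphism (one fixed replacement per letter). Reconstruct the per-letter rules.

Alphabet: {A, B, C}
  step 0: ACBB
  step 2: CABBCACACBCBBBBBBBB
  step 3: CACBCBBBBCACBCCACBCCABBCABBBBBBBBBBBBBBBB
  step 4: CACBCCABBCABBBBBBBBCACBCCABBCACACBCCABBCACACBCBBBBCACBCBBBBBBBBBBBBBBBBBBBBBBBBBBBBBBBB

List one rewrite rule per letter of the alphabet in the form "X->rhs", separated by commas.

  step 3 ⇒ step 4: CACBCBBBBCACBCCACBCCABBCABBBBBBBBBBBBBBBB ⇒ CA·CBC·CA·BB·CA·BB·BB·BB·BB·CA·CBC·CA·BB·CA·CA·CBC·CA·BB·CA·CA·CBC·BB·BB·CA·CBC·BB·BB·BB·BB·BB·BB·BB·BB·BB·BB·BB·BB·BB·BB·BB·BB
    A ↦ CBC
    B ↦ BB
    C ↦ CA

A->CBC, B->BB, C->CA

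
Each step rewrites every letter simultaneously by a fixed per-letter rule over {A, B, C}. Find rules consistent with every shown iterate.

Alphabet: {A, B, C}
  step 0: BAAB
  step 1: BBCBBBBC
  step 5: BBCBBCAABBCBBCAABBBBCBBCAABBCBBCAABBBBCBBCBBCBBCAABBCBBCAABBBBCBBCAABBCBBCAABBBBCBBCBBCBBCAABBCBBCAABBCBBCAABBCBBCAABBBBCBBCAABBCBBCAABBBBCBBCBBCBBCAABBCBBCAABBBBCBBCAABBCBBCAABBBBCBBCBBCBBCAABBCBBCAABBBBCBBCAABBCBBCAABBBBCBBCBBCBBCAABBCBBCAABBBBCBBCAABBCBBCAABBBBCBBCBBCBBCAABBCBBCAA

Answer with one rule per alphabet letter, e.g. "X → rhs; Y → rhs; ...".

A->B, B->BBC, C->AA

  step 0 ⇒ step 1: BAAB ⇒ BBC·B·B·BBC
    A ↦ B
    B ↦ BBC
    C ↦ AA  (constrained at step 1)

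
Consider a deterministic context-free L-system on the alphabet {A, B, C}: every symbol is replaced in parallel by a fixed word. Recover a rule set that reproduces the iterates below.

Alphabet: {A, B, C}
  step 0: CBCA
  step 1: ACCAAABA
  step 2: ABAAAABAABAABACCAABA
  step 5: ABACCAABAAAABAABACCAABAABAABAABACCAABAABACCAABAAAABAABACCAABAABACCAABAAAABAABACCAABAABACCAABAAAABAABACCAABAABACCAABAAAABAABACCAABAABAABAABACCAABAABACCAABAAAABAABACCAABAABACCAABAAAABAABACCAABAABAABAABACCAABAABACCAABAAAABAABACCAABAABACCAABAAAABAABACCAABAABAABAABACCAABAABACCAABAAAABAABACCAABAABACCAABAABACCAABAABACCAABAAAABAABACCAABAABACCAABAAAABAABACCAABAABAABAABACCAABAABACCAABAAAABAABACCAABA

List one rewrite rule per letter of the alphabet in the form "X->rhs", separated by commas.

  step 1 ⇒ step 2: ACCAAABA ⇒ ABA·A·A·ABA·ABA·ABA·CCA·ABA
    A ↦ ABA
    B ↦ CCA
    C ↦ A

A->ABA, B->CCA, C->A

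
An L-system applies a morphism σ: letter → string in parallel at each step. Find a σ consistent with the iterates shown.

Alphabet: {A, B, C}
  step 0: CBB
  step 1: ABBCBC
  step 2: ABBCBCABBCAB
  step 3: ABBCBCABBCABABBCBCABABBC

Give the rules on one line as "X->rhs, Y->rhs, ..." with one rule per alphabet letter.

A->AB, B->BC, C->AB

  step 2 ⇒ step 3: ABBCBCABBCAB ⇒ AB·BC·BC·AB·BC·AB·AB·BC·BC·AB·AB·BC
    A ↦ AB
    B ↦ BC
    C ↦ AB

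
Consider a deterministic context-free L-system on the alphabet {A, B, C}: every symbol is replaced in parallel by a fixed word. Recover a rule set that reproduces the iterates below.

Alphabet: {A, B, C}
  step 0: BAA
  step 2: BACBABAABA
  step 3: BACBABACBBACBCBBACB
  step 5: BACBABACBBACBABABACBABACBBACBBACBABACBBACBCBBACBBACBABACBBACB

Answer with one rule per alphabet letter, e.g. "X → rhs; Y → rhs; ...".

  step 2 ⇒ step 3: BACBABAABA ⇒ BA·CB·A·BA·CB·BA·CB·CB·BA·CB
    A ↦ CB
    B ↦ BA
    C ↦ A

A->CB, B->BA, C->A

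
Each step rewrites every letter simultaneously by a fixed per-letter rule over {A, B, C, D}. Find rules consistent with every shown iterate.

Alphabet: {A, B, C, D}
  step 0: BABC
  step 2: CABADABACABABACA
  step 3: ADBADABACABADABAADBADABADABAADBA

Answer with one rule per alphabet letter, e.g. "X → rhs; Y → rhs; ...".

  step 2 ⇒ step 3: CABADABACABABACA ⇒ AD·BA·DA·BA·CA·BA·DA·BA·AD·BA·DA·BA·DA·BA·AD·BA
    A ↦ BA
    B ↦ DA
    C ↦ AD
    D ↦ CA

A->BA, B->DA, C->AD, D->CA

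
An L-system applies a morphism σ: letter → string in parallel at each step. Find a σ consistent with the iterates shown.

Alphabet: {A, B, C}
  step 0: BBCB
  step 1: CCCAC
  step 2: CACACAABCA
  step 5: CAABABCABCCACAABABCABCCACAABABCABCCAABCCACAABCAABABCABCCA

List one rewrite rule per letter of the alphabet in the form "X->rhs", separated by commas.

  step 1 ⇒ step 2: CCCAC ⇒ CA·CA·CA·AB·CA
    A ↦ AB
    C ↦ CA
  step 0 ⇒ step 1: BBCB ⇒ C·C·CA·C
    B ↦ C

A->AB, B->C, C->CA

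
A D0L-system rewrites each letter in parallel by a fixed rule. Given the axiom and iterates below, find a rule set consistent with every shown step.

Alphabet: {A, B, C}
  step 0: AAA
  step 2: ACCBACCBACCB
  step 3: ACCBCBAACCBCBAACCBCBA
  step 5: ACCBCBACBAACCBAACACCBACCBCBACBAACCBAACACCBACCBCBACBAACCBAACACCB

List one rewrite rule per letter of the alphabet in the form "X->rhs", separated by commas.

A->AC, B->A, C->CB

  step 2 ⇒ step 3: ACCBACCBACCB ⇒ AC·CB·CB·A·AC·CB·CB·A·AC·CB·CB·A
    A ↦ AC
    B ↦ A
    C ↦ CB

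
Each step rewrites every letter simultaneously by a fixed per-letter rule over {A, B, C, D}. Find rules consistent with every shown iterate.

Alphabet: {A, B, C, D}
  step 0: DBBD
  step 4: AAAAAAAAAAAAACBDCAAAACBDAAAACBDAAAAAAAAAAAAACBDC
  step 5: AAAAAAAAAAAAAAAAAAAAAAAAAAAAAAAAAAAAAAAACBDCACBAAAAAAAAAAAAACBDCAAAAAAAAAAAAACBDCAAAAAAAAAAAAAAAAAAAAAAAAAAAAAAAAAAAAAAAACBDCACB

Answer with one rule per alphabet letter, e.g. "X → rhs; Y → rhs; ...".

  step 4 ⇒ step 5: AAAAAAAAAAAAACBDCAAAACBDAAAACBDAAAAAAAAAAAAACBDC ⇒ AAA·AAA·AAA·AAA·AAA·AAA·AAA·AAA·AAA·AAA·AAA·AAA·AAA·ACB·D·C·ACB·AAA·AAA·AAA·AAA·ACB·D·C·AAA·AAA·AAA·AAA·ACB·D·C·AAA·AAA·AAA·AAA·AAA·AAA·AAA·AAA·AAA·AAA·AAA·AAA·AAA·ACB·D·C·ACB
    A ↦ AAA
    B ↦ D
    C ↦ ACB
    D ↦ C

A->AAA, B->D, C->ACB, D->C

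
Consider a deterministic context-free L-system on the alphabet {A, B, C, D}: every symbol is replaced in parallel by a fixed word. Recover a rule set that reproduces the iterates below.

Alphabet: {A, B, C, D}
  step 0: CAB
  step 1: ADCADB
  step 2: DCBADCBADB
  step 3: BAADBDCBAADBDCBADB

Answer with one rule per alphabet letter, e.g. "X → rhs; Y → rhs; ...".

  step 2 ⇒ step 3: DCBADCBADB ⇒ B·A·ADB·DC·B·A·ADB·DC·B·ADB
    A ↦ DC
    B ↦ ADB
    C ↦ A
    D ↦ B

A->DC, B->ADB, C->A, D->B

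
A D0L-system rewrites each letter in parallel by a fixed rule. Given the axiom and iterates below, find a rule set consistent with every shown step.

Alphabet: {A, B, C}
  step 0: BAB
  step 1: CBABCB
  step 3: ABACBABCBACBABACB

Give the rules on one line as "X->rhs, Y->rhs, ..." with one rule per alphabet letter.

  step 0 ⇒ step 1: BAB ⇒ CB·AB·CB
    A ↦ AB
    B ↦ CB
    C ↦ A  (constrained at step 1)

A->AB, B->CB, C->A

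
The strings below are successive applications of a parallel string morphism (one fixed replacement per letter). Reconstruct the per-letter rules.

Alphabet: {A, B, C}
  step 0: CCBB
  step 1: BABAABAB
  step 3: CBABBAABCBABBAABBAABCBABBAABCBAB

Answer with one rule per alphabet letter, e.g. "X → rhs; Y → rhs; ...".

A->CB, B->AB, C->BA

  step 0 ⇒ step 1: CCBB ⇒ BA·BA·AB·AB
    B ↦ AB
    C ↦ BA
    A ↦ CB  (constrained at step 1)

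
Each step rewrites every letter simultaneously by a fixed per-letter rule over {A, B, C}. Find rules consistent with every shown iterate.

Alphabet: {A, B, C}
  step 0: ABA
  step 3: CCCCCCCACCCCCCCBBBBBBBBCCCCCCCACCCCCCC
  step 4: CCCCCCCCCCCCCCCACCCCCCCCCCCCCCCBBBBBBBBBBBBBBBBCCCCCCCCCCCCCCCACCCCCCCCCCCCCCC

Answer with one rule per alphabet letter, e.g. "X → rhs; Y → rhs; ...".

  step 3 ⇒ step 4: CCCCCCCACCCCCCCBBBBBBBBCCCCCCCACCCCCCC ⇒ CC·CC·CC·CC·CC·CC·CC·CAC·CC·CC·CC·CC·CC·CC·CC·BB·BB·BB·BB·BB·BB·BB·BB·CC·CC·CC·CC·CC·CC·CC·CAC·CC·CC·CC·CC·CC·CC·CC
    A ↦ CAC
    B ↦ BB
    C ↦ CC

A->CAC, B->BB, C->CC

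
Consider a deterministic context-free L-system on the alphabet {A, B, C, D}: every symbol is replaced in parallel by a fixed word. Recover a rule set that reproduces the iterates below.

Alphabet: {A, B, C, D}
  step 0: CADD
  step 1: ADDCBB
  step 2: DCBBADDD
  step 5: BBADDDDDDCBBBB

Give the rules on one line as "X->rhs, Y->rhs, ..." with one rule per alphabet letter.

  step 1 ⇒ step 2: ADDCBB ⇒ DC·B·B·AD·D·D
    A ↦ DC
    B ↦ D
    C ↦ AD
    D ↦ B

A->DC, B->D, C->AD, D->B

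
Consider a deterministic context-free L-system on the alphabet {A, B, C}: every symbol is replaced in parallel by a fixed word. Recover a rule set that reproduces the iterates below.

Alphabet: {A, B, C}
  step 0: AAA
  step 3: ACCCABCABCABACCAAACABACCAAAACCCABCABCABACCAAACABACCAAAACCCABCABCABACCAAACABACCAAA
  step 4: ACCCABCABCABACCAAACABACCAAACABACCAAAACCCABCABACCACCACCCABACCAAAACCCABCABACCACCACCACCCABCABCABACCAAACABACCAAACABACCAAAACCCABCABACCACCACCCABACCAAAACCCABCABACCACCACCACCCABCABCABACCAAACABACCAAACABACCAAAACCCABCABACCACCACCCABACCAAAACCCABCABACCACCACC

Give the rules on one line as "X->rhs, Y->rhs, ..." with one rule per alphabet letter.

A->ACC, B->AAA, C->CAB

  step 3 ⇒ step 4: ACCCABCABCABACCAAACABACCAAAACCCABCABCABACCAAACABACCAAAACCCABCABCABACCAAACABACCAAA ⇒ ACC·CAB·CAB·CAB·ACC·AAA·CAB·ACC·AAA·CAB·ACC·AAA·ACC·CAB·CAB·ACC·ACC·ACC·CAB·ACC·AAA·ACC·CAB·CAB·ACC·ACC·ACC·ACC·CAB·CAB·CAB·ACC·AAA·CAB·ACC·AAA·CAB·ACC·AAA·ACC·CAB·CAB·ACC·ACC·ACC·CAB·ACC·AAA·ACC·CAB·CAB·ACC·ACC·ACC·ACC·CAB·CAB·CAB·ACC·AAA·CAB·ACC·AAA·CAB·ACC·AAA·ACC·CAB·CAB·ACC·ACC·ACC·CAB·ACC·AAA·ACC·CAB·CAB·ACC·ACC·ACC
    A ↦ ACC
    B ↦ AAA
    C ↦ CAB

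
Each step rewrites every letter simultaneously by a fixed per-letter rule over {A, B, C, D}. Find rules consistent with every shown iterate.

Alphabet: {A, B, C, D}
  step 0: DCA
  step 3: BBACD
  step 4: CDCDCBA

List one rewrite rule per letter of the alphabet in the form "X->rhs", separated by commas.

A->C, B->CD, C->B, D->A

  step 3 ⇒ step 4: BBACD ⇒ CD·CD·C·B·A
    A ↦ C
    B ↦ CD
    C ↦ B
    D ↦ A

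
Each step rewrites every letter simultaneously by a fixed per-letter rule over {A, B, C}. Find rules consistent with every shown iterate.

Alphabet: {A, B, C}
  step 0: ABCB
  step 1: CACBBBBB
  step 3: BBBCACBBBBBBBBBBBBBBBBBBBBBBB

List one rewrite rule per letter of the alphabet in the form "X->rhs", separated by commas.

A->CAC, B->BB, C->B

  step 0 ⇒ step 1: ABCB ⇒ CAC·BB·B·BB
    A ↦ CAC
    B ↦ BB
    C ↦ B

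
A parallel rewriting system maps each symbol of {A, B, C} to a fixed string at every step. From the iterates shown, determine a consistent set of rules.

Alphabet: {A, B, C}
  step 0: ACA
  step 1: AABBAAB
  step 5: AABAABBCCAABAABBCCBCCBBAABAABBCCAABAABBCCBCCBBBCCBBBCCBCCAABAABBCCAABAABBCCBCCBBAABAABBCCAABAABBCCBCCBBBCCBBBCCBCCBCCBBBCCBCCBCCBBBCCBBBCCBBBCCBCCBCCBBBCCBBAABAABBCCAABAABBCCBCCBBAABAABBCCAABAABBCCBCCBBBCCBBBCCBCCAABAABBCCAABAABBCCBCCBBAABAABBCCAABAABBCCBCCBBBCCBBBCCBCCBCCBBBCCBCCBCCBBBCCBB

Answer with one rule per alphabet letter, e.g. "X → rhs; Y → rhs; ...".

A->AAB, B->BCC, C->B

  step 0 ⇒ step 1: ACA ⇒ AAB·B·AAB
    A ↦ AAB
    C ↦ B
    B ↦ BCC  (constrained at step 1)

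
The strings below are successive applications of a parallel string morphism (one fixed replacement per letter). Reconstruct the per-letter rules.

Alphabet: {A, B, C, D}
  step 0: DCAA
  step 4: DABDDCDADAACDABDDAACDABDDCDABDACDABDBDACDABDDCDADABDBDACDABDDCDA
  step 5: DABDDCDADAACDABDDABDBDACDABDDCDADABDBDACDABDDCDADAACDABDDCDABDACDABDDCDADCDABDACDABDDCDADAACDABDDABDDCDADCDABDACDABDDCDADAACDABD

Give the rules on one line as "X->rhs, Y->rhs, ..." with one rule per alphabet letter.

  step 4 ⇒ step 5: DABDDCDADAACDABDDAACDABDDCDABDACDABDBDACDABDDCDADABDBDACDABDDCDA ⇒ DA·BD·DC·DA·DA·AC·DA·BD·DA·BD·BD·AC·DA·BD·DC·DA·DA·BD·BD·AC·DA·BD·DC·DA·DA·AC·DA·BD·DC·DA·BD·AC·DA·BD·DC·DA·DC·DA·BD·AC·DA·BD·DC·DA·DA·AC·DA·BD·DA·BD·DC·DA·DC·DA·BD·AC·DA·BD·DC·DA·DA·AC·DA·BD
    A ↦ BD
    B ↦ DC
    C ↦ AC
    D ↦ DA

A->BD, B->DC, C->AC, D->DA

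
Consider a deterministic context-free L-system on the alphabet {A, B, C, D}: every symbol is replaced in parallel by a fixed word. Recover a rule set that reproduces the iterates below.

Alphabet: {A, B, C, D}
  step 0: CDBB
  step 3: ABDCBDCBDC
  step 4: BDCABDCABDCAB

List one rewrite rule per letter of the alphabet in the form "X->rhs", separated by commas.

  step 3 ⇒ step 4: ABDCBDCBDC ⇒ B·DC·A·B·DC·A·B·DC·A·B
    A ↦ B
    B ↦ DC
    C ↦ B
    D ↦ A

A->B, B->DC, C->B, D->A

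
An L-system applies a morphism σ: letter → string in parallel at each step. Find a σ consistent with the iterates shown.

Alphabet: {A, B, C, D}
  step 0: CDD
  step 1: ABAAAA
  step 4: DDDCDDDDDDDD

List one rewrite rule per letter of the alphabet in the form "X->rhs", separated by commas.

  step 0 ⇒ step 1: CDD ⇒ AB·AA·AA
    C ↦ AB
    D ↦ AA
    A ↦ D  (constrained at step 1)
    B ↦ C  (constrained at step 1)

A->D, B->C, C->AB, D->AA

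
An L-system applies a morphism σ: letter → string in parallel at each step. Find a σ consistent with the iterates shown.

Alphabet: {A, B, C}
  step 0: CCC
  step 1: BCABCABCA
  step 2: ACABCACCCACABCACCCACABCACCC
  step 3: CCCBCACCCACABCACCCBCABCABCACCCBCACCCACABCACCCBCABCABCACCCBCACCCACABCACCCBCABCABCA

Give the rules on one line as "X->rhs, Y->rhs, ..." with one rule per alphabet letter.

  step 2 ⇒ step 3: ACABCACCCACABCACCCACABCACCC ⇒ CCC·BCA·CCC·ACA·BCA·CCC·BCA·BCA·BCA·CCC·BCA·CCC·ACA·BCA·CCC·BCA·BCA·BCA·CCC·BCA·CCC·ACA·BCA·CCC·BCA·BCA·BCA
    A ↦ CCC
    B ↦ ACA
    C ↦ BCA

A->CCC, B->ACA, C->BCA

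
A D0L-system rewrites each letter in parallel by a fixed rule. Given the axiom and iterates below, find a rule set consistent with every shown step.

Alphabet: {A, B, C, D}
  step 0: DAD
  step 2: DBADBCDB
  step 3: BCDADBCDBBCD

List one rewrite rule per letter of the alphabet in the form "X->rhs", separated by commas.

  step 2 ⇒ step 3: DBADBCDB ⇒ BC·D·AD·BC·D·B·BC·D
    A ↦ AD
    B ↦ D
    C ↦ B
    D ↦ BC

A->AD, B->D, C->B, D->BC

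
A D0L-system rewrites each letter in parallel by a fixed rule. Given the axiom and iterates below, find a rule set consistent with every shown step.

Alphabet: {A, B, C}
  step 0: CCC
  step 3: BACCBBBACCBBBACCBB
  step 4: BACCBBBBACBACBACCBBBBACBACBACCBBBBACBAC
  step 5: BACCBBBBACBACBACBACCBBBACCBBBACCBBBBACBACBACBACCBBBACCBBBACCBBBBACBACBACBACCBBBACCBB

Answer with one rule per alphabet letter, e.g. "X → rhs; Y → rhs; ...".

  step 4 ⇒ step 5: BACCBBBBACBACBACCBBBBACBACBACCBBBBACBAC ⇒ BAC·CB·B·B·BAC·BAC·BAC·BAC·CB·B·BAC·CB·B·BAC·CB·B·B·BAC·BAC·BAC·BAC·CB·B·BAC·CB·B·BAC·CB·B·B·BAC·BAC·BAC·BAC·CB·B·BAC·CB·B
    A ↦ CB
    B ↦ BAC
    C ↦ B

A->CB, B->BAC, C->B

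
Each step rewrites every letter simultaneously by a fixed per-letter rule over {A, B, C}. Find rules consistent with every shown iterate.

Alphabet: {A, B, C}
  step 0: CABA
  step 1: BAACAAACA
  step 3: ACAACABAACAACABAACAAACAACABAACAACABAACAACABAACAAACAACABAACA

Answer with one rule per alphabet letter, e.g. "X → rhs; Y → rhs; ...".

  step 0 ⇒ step 1: CABA ⇒ BA·ACA·A·ACA
    A ↦ ACA
    B ↦ A
    C ↦ BA

A->ACA, B->A, C->BA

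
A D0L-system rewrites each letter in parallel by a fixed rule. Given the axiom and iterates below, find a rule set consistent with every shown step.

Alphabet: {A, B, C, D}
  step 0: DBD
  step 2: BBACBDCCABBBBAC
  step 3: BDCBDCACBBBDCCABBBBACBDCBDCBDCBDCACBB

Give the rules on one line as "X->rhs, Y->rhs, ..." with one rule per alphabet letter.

A->AC, B->BDC, C->BB, D->CA

  step 2 ⇒ step 3: BBACBDCCABBBBAC ⇒ BDC·BDC·AC·BB·BDC·CA·BB·BB·AC·BDC·BDC·BDC·BDC·AC·BB
    A ↦ AC
    B ↦ BDC
    C ↦ BB
    D ↦ CA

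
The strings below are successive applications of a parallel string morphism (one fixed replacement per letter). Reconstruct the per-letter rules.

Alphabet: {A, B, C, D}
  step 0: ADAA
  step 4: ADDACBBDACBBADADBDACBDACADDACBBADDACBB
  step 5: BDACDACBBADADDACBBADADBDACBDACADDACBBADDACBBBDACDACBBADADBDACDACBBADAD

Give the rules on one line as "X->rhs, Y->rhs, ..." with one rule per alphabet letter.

  step 4 ⇒ step 5: ADDACBBDACBBADADBDACBDACADDACBBADDACBB ⇒ B·DAC·DAC·B·B·AD·AD·DAC·B·B·AD·AD·B·DAC·B·DAC·AD·DAC·B·B·AD·DAC·B·B·B·DAC·DAC·B·B·AD·AD·B·DAC·DAC·B·B·AD·AD
    A ↦ B
    B ↦ AD
    C ↦ B
    D ↦ DAC

A->B, B->AD, C->B, D->DAC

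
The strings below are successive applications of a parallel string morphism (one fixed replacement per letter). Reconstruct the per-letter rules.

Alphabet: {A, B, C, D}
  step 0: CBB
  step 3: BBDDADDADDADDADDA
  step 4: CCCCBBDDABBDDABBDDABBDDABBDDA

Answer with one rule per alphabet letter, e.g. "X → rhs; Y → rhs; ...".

A->DDA, B->CC, C->A, D->B

  step 3 ⇒ step 4: BBDDADDADDADDADDA ⇒ CC·CC·B·B·DDA·B·B·DDA·B·B·DDA·B·B·DDA·B·B·DDA
    A ↦ DDA
    B ↦ CC
    D ↦ B
    C ↦ A  (constrained at step 0)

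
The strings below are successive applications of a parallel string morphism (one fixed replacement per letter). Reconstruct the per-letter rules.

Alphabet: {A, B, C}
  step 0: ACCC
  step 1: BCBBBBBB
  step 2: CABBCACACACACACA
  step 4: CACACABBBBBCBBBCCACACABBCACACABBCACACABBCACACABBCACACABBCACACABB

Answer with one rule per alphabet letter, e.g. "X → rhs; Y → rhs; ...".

  step 1 ⇒ step 2: BCBBBBBB ⇒ CA·BB·CA·CA·CA·CA·CA·CA
    B ↦ CA
    C ↦ BB
  step 0 ⇒ step 1: ACCC ⇒ BC·BB·BB·BB
    A ↦ BC

A->BC, B->CA, C->BB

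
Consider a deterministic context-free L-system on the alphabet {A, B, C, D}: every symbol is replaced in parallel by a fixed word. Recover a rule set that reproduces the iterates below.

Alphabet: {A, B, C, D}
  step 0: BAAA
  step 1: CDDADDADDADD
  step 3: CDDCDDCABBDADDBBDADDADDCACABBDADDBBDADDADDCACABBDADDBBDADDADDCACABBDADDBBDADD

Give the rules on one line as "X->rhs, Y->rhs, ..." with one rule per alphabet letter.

A->ADD, B->CDD, C->BBD, D->CA

  step 0 ⇒ step 1: BAAA ⇒ CDD·ADD·ADD·ADD
    A ↦ ADD
    B ↦ CDD
    C ↦ BBD  (constrained at step 1)
    D ↦ CA  (constrained at step 1)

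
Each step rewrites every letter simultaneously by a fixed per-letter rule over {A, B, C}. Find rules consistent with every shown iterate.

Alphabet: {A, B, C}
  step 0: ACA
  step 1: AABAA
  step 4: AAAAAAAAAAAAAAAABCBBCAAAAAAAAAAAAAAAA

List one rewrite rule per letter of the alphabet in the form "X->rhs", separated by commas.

A->AA, B->BC, C->B

  step 0 ⇒ step 1: ACA ⇒ AA·B·AA
    A ↦ AA
    C ↦ B
    B ↦ BC  (constrained at step 1)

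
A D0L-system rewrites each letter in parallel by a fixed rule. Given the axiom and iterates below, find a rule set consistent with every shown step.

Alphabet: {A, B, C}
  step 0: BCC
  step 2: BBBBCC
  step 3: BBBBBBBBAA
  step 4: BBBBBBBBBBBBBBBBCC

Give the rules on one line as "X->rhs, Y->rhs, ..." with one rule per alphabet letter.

A->C, B->BB, C->A

  step 3 ⇒ step 4: BBBBBBBBAA ⇒ BB·BB·BB·BB·BB·BB·BB·BB·C·C
    A ↦ C
    B ↦ BB
  step 2 ⇒ step 3: BBBBCC ⇒ BB·BB·BB·BB·A·A
    C ↦ A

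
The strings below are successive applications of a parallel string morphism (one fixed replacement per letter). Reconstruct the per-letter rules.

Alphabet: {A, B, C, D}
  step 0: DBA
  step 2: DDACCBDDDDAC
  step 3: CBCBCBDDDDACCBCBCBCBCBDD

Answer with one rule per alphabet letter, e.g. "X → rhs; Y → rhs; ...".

A->CB, B->AC, C->DD, D->CB

  step 2 ⇒ step 3: DDACCBDDDDAC ⇒ CB·CB·CB·DD·DD·AC·CB·CB·CB·CB·CB·DD
    A ↦ CB
    B ↦ AC
    C ↦ DD
    D ↦ CB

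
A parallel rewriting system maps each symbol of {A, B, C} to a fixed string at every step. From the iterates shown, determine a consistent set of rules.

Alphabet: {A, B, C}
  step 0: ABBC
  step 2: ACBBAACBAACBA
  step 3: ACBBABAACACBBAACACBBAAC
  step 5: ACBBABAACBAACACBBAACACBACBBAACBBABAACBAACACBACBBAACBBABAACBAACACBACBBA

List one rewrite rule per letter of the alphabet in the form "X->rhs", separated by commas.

  step 2 ⇒ step 3: ACBBAACBAACBA ⇒ AC·B·BA·BA·AC·AC·B·BA·AC·AC·B·BA·AC
    A ↦ AC
    B ↦ BA
    C ↦ B

A->AC, B->BA, C->B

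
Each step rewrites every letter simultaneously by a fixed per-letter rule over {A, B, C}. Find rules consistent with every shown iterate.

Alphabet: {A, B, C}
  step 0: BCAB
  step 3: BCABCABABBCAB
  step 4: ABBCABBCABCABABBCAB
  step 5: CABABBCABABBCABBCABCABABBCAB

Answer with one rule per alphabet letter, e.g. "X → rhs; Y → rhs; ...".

  step 4 ⇒ step 5: ABBCABBCABCABABBCAB ⇒ C·AB·AB·B·C·AB·AB·B·C·AB·B·C·AB·C·AB·AB·B·C·AB
    A ↦ C
    B ↦ AB
    C ↦ B

A->C, B->AB, C->B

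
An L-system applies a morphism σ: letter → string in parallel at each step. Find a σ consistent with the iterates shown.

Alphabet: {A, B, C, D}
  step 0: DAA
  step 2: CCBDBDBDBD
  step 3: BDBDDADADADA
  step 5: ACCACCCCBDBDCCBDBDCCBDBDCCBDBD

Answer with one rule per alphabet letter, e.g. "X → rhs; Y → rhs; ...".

  step 2 ⇒ step 3: CCBDBDBDBD ⇒ BD·BD·D·A·D·A·D·A·D·A
    B ↦ D
    C ↦ BD
    D ↦ A
    A ↦ CC  (constrained at step 0)

A->CC, B->D, C->BD, D->A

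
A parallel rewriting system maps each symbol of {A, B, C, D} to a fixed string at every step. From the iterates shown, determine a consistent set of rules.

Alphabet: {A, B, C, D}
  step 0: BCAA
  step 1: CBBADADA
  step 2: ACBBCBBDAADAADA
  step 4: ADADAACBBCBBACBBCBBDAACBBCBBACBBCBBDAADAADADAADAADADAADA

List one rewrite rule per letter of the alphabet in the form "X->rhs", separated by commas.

  step 1 ⇒ step 2: CBBADADA ⇒ A·CBB·CBB·DA·A·DA·A·DA
    A ↦ DA
    B ↦ CBB
    C ↦ A
    D ↦ A

A->DA, B->CBB, C->A, D->A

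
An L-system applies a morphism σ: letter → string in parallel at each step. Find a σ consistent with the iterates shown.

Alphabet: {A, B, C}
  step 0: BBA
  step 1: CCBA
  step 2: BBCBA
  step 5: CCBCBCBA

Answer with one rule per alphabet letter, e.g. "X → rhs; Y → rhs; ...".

  step 1 ⇒ step 2: CCBA ⇒ B·B·C·BA
    A ↦ BA
    B ↦ C
    C ↦ B

A->BA, B->C, C->B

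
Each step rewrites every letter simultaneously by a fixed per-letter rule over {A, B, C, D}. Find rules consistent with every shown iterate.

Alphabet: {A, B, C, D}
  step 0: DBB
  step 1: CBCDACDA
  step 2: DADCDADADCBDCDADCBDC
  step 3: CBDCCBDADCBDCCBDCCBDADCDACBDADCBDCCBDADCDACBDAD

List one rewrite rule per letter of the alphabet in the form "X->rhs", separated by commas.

A->DC, B->CDA, C->DAD, D->CB

  step 2 ⇒ step 3: DADCDADADCBDCDADCBDC ⇒ CB·DC·CB·DAD·CB·DC·CB·DC·CB·DAD·CDA·CB·DAD·CB·DC·CB·DAD·CDA·CB·DAD
    A ↦ DC
    B ↦ CDA
    C ↦ DAD
    D ↦ CB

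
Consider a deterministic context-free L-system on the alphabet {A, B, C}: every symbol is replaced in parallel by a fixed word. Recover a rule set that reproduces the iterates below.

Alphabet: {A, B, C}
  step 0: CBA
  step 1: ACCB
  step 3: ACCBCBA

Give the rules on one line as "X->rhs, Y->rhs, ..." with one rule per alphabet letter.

  step 0 ⇒ step 1: CBA ⇒ A·C·CB
    A ↦ CB
    B ↦ C
    C ↦ A

A->CB, B->C, C->A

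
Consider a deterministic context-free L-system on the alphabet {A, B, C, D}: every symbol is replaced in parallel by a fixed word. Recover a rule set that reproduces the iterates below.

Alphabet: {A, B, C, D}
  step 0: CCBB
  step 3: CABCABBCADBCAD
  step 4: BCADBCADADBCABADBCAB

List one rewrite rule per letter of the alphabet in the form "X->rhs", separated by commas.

A->C, B->AD, C->B, D->AB

  step 3 ⇒ step 4: CABCABBCADBCAD ⇒ B·C·AD·B·C·AD·AD·B·C·AB·AD·B·C·AB
    A ↦ C
    B ↦ AD
    C ↦ B
    D ↦ AB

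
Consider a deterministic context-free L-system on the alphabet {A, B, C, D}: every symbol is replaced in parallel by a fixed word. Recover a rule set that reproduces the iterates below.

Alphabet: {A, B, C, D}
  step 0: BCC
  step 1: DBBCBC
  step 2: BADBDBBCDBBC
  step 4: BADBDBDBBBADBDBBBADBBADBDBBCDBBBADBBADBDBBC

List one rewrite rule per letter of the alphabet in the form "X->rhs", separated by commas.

A->B, B->DB, C->BC, D->BA

  step 1 ⇒ step 2: DBBCBC ⇒ BA·DB·DB·BC·DB·BC
    B ↦ DB
    C ↦ BC
    D ↦ BA
    A ↦ B  (constrained at step 2)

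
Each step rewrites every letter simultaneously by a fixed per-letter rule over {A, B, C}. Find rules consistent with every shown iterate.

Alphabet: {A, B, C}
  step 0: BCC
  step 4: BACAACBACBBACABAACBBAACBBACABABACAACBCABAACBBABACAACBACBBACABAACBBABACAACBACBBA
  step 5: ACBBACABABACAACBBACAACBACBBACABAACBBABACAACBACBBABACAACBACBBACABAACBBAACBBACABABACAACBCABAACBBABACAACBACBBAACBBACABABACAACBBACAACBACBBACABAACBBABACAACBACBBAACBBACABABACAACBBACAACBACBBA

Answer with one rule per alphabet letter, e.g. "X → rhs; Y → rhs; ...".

A->BA, B->ACB, C->CA

  step 4 ⇒ step 5: BACAACBACBBACABAACBBAACBBACABABACAACBCABAACBBABACAACBACBBACABAACBBABACAACBACBBA ⇒ ACB·BA·CA·BA·BA·CA·ACB·BA·CA·ACB·ACB·BA·CA·BA·ACB·BA·BA·CA·ACB·ACB·BA·BA·CA·ACB·ACB·BA·CA·BA·ACB·BA·ACB·BA·CA·BA·BA·CA·ACB·CA·BA·ACB·BA·BA·CA·ACB·ACB·BA·ACB·BA·CA·BA·BA·CA·ACB·BA·CA·ACB·ACB·BA·CA·BA·ACB·BA·BA·CA·ACB·ACB·BA·ACB·BA·CA·BA·BA·CA·ACB·BA·CA·ACB·ACB·BA
    A ↦ BA
    B ↦ ACB
    C ↦ CA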